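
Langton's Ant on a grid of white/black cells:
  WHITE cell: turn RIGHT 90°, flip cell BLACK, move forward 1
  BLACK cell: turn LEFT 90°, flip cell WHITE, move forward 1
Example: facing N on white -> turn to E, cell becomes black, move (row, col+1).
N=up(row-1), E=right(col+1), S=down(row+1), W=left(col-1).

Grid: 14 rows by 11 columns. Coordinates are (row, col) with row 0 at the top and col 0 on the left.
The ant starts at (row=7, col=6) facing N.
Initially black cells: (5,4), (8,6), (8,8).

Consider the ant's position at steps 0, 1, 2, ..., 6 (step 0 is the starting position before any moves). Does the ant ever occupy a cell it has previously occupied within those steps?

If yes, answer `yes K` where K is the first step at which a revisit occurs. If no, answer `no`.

Answer: no

Derivation:
Step 1: on WHITE (7,6): turn R to E, flip to black, move to (7,7). |black|=4 — new cell
Step 2: on WHITE (7,7): turn R to S, flip to black, move to (8,7). |black|=5 — new cell
Step 3: on WHITE (8,7): turn R to W, flip to black, move to (8,6). |black|=6 — new cell
Step 4: on BLACK (8,6): turn L to S, flip to white, move to (9,6). |black|=5 — new cell
Step 5: on WHITE (9,6): turn R to W, flip to black, move to (9,5). |black|=6 — new cell
Step 6: on WHITE (9,5): turn R to N, flip to black, move to (8,5). |black|=7 — new cell
No revisit within 6 steps.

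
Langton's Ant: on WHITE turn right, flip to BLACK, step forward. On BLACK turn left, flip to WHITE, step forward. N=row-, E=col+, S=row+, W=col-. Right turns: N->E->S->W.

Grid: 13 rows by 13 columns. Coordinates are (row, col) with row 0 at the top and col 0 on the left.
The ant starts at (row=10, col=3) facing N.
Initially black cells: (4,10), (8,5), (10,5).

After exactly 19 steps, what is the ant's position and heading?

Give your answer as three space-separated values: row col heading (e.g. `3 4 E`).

Answer: 11 1 W

Derivation:
Step 1: on WHITE (10,3): turn R to E, flip to black, move to (10,4). |black|=4
Step 2: on WHITE (10,4): turn R to S, flip to black, move to (11,4). |black|=5
Step 3: on WHITE (11,4): turn R to W, flip to black, move to (11,3). |black|=6
Step 4: on WHITE (11,3): turn R to N, flip to black, move to (10,3). |black|=7
Step 5: on BLACK (10,3): turn L to W, flip to white, move to (10,2). |black|=6
Step 6: on WHITE (10,2): turn R to N, flip to black, move to (9,2). |black|=7
Step 7: on WHITE (9,2): turn R to E, flip to black, move to (9,3). |black|=8
Step 8: on WHITE (9,3): turn R to S, flip to black, move to (10,3). |black|=9
Step 9: on WHITE (10,3): turn R to W, flip to black, move to (10,2). |black|=10
Step 10: on BLACK (10,2): turn L to S, flip to white, move to (11,2). |black|=9
Step 11: on WHITE (11,2): turn R to W, flip to black, move to (11,1). |black|=10
Step 12: on WHITE (11,1): turn R to N, flip to black, move to (10,1). |black|=11
Step 13: on WHITE (10,1): turn R to E, flip to black, move to (10,2). |black|=12
Step 14: on WHITE (10,2): turn R to S, flip to black, move to (11,2). |black|=13
Step 15: on BLACK (11,2): turn L to E, flip to white, move to (11,3). |black|=12
Step 16: on BLACK (11,3): turn L to N, flip to white, move to (10,3). |black|=11
Step 17: on BLACK (10,3): turn L to W, flip to white, move to (10,2). |black|=10
Step 18: on BLACK (10,2): turn L to S, flip to white, move to (11,2). |black|=9
Step 19: on WHITE (11,2): turn R to W, flip to black, move to (11,1). |black|=10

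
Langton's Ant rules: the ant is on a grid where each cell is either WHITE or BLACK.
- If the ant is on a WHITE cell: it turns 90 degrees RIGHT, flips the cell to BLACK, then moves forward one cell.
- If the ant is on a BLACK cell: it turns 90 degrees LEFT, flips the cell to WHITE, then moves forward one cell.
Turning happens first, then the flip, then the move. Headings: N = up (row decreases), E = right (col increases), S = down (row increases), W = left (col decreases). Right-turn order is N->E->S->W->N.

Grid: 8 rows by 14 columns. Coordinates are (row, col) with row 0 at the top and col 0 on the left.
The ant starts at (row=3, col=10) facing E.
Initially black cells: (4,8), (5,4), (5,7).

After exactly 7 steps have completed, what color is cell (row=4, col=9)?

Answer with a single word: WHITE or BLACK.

Answer: BLACK

Derivation:
Step 1: on WHITE (3,10): turn R to S, flip to black, move to (4,10). |black|=4
Step 2: on WHITE (4,10): turn R to W, flip to black, move to (4,9). |black|=5
Step 3: on WHITE (4,9): turn R to N, flip to black, move to (3,9). |black|=6
Step 4: on WHITE (3,9): turn R to E, flip to black, move to (3,10). |black|=7
Step 5: on BLACK (3,10): turn L to N, flip to white, move to (2,10). |black|=6
Step 6: on WHITE (2,10): turn R to E, flip to black, move to (2,11). |black|=7
Step 7: on WHITE (2,11): turn R to S, flip to black, move to (3,11). |black|=8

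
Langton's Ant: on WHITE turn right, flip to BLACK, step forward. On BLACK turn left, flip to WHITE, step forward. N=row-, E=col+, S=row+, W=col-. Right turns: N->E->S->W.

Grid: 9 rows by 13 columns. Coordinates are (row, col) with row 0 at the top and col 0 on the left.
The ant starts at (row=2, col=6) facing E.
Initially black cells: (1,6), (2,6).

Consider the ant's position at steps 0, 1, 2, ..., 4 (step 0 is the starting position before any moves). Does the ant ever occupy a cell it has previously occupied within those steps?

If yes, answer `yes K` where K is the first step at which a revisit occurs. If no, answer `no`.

Step 1: on BLACK (2,6): turn L to N, flip to white, move to (1,6). |black|=1 — new cell
Step 2: on BLACK (1,6): turn L to W, flip to white, move to (1,5). |black|=0 — new cell
Step 3: on WHITE (1,5): turn R to N, flip to black, move to (0,5). |black|=1 — new cell
Step 4: on WHITE (0,5): turn R to E, flip to black, move to (0,6). |black|=2 — new cell
No revisit within 4 steps.

Answer: no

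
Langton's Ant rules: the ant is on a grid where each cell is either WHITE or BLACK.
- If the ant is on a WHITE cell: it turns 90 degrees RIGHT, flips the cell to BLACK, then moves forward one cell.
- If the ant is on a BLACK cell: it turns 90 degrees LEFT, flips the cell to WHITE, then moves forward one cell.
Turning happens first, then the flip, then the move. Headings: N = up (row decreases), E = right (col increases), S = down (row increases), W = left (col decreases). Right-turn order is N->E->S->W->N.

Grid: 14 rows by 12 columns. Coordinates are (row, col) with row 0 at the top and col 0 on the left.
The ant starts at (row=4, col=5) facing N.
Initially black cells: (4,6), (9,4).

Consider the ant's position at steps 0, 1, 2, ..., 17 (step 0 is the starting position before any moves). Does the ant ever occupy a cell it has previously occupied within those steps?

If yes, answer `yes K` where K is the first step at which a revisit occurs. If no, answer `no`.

Step 1: on WHITE (4,5): turn R to E, flip to black, move to (4,6). |black|=3 — new cell
Step 2: on BLACK (4,6): turn L to N, flip to white, move to (3,6). |black|=2 — new cell
Step 3: on WHITE (3,6): turn R to E, flip to black, move to (3,7). |black|=3 — new cell
Step 4: on WHITE (3,7): turn R to S, flip to black, move to (4,7). |black|=4 — new cell
Step 5: on WHITE (4,7): turn R to W, flip to black, move to (4,6). |black|=5 — REVISIT

Answer: yes 5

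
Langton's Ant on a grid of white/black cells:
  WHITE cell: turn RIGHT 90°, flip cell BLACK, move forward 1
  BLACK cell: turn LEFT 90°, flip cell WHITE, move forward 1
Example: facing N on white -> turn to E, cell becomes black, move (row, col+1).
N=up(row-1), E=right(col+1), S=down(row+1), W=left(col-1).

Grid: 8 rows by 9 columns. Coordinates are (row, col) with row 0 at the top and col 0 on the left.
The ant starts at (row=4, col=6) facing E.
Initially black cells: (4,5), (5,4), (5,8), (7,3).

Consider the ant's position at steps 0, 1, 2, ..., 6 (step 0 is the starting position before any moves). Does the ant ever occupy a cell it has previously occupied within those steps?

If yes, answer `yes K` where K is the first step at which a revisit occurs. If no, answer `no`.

Answer: no

Derivation:
Step 1: on WHITE (4,6): turn R to S, flip to black, move to (5,6). |black|=5 — new cell
Step 2: on WHITE (5,6): turn R to W, flip to black, move to (5,5). |black|=6 — new cell
Step 3: on WHITE (5,5): turn R to N, flip to black, move to (4,5). |black|=7 — new cell
Step 4: on BLACK (4,5): turn L to W, flip to white, move to (4,4). |black|=6 — new cell
Step 5: on WHITE (4,4): turn R to N, flip to black, move to (3,4). |black|=7 — new cell
Step 6: on WHITE (3,4): turn R to E, flip to black, move to (3,5). |black|=8 — new cell
No revisit within 6 steps.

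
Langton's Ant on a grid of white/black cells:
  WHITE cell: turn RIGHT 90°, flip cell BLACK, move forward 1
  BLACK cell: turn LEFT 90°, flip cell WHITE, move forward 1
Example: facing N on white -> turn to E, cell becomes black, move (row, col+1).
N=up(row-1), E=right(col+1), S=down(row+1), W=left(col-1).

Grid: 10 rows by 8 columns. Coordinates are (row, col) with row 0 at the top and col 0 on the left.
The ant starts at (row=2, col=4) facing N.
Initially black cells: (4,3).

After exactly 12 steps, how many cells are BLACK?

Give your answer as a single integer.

Answer: 9

Derivation:
Step 1: on WHITE (2,4): turn R to E, flip to black, move to (2,5). |black|=2
Step 2: on WHITE (2,5): turn R to S, flip to black, move to (3,5). |black|=3
Step 3: on WHITE (3,5): turn R to W, flip to black, move to (3,4). |black|=4
Step 4: on WHITE (3,4): turn R to N, flip to black, move to (2,4). |black|=5
Step 5: on BLACK (2,4): turn L to W, flip to white, move to (2,3). |black|=4
Step 6: on WHITE (2,3): turn R to N, flip to black, move to (1,3). |black|=5
Step 7: on WHITE (1,3): turn R to E, flip to black, move to (1,4). |black|=6
Step 8: on WHITE (1,4): turn R to S, flip to black, move to (2,4). |black|=7
Step 9: on WHITE (2,4): turn R to W, flip to black, move to (2,3). |black|=8
Step 10: on BLACK (2,3): turn L to S, flip to white, move to (3,3). |black|=7
Step 11: on WHITE (3,3): turn R to W, flip to black, move to (3,2). |black|=8
Step 12: on WHITE (3,2): turn R to N, flip to black, move to (2,2). |black|=9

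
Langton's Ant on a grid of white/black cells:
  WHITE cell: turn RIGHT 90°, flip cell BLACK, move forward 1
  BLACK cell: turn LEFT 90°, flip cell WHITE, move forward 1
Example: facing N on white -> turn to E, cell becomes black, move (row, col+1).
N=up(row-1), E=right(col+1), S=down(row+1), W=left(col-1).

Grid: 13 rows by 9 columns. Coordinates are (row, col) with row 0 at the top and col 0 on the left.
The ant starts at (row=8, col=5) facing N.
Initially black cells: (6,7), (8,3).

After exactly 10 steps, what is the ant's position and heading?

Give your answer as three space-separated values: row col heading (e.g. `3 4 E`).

Answer: 9 4 S

Derivation:
Step 1: on WHITE (8,5): turn R to E, flip to black, move to (8,6). |black|=3
Step 2: on WHITE (8,6): turn R to S, flip to black, move to (9,6). |black|=4
Step 3: on WHITE (9,6): turn R to W, flip to black, move to (9,5). |black|=5
Step 4: on WHITE (9,5): turn R to N, flip to black, move to (8,5). |black|=6
Step 5: on BLACK (8,5): turn L to W, flip to white, move to (8,4). |black|=5
Step 6: on WHITE (8,4): turn R to N, flip to black, move to (7,4). |black|=6
Step 7: on WHITE (7,4): turn R to E, flip to black, move to (7,5). |black|=7
Step 8: on WHITE (7,5): turn R to S, flip to black, move to (8,5). |black|=8
Step 9: on WHITE (8,5): turn R to W, flip to black, move to (8,4). |black|=9
Step 10: on BLACK (8,4): turn L to S, flip to white, move to (9,4). |black|=8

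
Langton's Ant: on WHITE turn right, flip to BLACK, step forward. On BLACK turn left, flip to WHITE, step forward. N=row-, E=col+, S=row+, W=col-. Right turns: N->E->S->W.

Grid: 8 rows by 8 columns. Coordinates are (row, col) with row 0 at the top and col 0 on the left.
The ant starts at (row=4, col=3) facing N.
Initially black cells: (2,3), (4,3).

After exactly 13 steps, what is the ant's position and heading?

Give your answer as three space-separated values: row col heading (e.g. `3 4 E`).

Answer: 6 2 W

Derivation:
Step 1: on BLACK (4,3): turn L to W, flip to white, move to (4,2). |black|=1
Step 2: on WHITE (4,2): turn R to N, flip to black, move to (3,2). |black|=2
Step 3: on WHITE (3,2): turn R to E, flip to black, move to (3,3). |black|=3
Step 4: on WHITE (3,3): turn R to S, flip to black, move to (4,3). |black|=4
Step 5: on WHITE (4,3): turn R to W, flip to black, move to (4,2). |black|=5
Step 6: on BLACK (4,2): turn L to S, flip to white, move to (5,2). |black|=4
Step 7: on WHITE (5,2): turn R to W, flip to black, move to (5,1). |black|=5
Step 8: on WHITE (5,1): turn R to N, flip to black, move to (4,1). |black|=6
Step 9: on WHITE (4,1): turn R to E, flip to black, move to (4,2). |black|=7
Step 10: on WHITE (4,2): turn R to S, flip to black, move to (5,2). |black|=8
Step 11: on BLACK (5,2): turn L to E, flip to white, move to (5,3). |black|=7
Step 12: on WHITE (5,3): turn R to S, flip to black, move to (6,3). |black|=8
Step 13: on WHITE (6,3): turn R to W, flip to black, move to (6,2). |black|=9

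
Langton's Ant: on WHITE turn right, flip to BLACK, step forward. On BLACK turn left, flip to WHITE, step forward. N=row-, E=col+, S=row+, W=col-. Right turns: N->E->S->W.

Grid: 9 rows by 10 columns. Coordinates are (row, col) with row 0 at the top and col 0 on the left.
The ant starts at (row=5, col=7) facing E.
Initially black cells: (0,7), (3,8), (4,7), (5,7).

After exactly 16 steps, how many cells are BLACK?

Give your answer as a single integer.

Step 1: on BLACK (5,7): turn L to N, flip to white, move to (4,7). |black|=3
Step 2: on BLACK (4,7): turn L to W, flip to white, move to (4,6). |black|=2
Step 3: on WHITE (4,6): turn R to N, flip to black, move to (3,6). |black|=3
Step 4: on WHITE (3,6): turn R to E, flip to black, move to (3,7). |black|=4
Step 5: on WHITE (3,7): turn R to S, flip to black, move to (4,7). |black|=5
Step 6: on WHITE (4,7): turn R to W, flip to black, move to (4,6). |black|=6
Step 7: on BLACK (4,6): turn L to S, flip to white, move to (5,6). |black|=5
Step 8: on WHITE (5,6): turn R to W, flip to black, move to (5,5). |black|=6
Step 9: on WHITE (5,5): turn R to N, flip to black, move to (4,5). |black|=7
Step 10: on WHITE (4,5): turn R to E, flip to black, move to (4,6). |black|=8
Step 11: on WHITE (4,6): turn R to S, flip to black, move to (5,6). |black|=9
Step 12: on BLACK (5,6): turn L to E, flip to white, move to (5,7). |black|=8
Step 13: on WHITE (5,7): turn R to S, flip to black, move to (6,7). |black|=9
Step 14: on WHITE (6,7): turn R to W, flip to black, move to (6,6). |black|=10
Step 15: on WHITE (6,6): turn R to N, flip to black, move to (5,6). |black|=11
Step 16: on WHITE (5,6): turn R to E, flip to black, move to (5,7). |black|=12

Answer: 12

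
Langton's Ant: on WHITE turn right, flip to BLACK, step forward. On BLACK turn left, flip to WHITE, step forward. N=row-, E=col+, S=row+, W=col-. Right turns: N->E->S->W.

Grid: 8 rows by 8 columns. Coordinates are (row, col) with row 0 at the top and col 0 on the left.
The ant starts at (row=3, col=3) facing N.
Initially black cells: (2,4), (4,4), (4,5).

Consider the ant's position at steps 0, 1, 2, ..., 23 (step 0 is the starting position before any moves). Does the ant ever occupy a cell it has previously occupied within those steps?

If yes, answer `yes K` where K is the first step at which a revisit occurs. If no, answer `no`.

Answer: yes 7

Derivation:
Step 1: on WHITE (3,3): turn R to E, flip to black, move to (3,4). |black|=4 — new cell
Step 2: on WHITE (3,4): turn R to S, flip to black, move to (4,4). |black|=5 — new cell
Step 3: on BLACK (4,4): turn L to E, flip to white, move to (4,5). |black|=4 — new cell
Step 4: on BLACK (4,5): turn L to N, flip to white, move to (3,5). |black|=3 — new cell
Step 5: on WHITE (3,5): turn R to E, flip to black, move to (3,6). |black|=4 — new cell
Step 6: on WHITE (3,6): turn R to S, flip to black, move to (4,6). |black|=5 — new cell
Step 7: on WHITE (4,6): turn R to W, flip to black, move to (4,5). |black|=6 — REVISIT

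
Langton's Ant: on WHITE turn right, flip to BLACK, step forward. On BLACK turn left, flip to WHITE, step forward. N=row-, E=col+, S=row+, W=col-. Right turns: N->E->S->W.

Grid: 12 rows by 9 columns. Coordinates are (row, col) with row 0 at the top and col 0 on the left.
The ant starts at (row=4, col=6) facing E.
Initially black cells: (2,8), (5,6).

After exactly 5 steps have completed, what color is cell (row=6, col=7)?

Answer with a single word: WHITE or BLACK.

Step 1: on WHITE (4,6): turn R to S, flip to black, move to (5,6). |black|=3
Step 2: on BLACK (5,6): turn L to E, flip to white, move to (5,7). |black|=2
Step 3: on WHITE (5,7): turn R to S, flip to black, move to (6,7). |black|=3
Step 4: on WHITE (6,7): turn R to W, flip to black, move to (6,6). |black|=4
Step 5: on WHITE (6,6): turn R to N, flip to black, move to (5,6). |black|=5

Answer: BLACK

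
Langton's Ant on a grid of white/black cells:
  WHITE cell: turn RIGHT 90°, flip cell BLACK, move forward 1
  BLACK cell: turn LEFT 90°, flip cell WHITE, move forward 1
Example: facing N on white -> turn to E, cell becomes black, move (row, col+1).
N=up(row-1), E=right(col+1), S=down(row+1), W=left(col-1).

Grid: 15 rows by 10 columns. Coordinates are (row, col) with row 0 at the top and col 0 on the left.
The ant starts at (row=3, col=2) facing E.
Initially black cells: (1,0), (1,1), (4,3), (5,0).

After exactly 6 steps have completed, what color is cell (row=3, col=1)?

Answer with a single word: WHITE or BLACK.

Answer: BLACK

Derivation:
Step 1: on WHITE (3,2): turn R to S, flip to black, move to (4,2). |black|=5
Step 2: on WHITE (4,2): turn R to W, flip to black, move to (4,1). |black|=6
Step 3: on WHITE (4,1): turn R to N, flip to black, move to (3,1). |black|=7
Step 4: on WHITE (3,1): turn R to E, flip to black, move to (3,2). |black|=8
Step 5: on BLACK (3,2): turn L to N, flip to white, move to (2,2). |black|=7
Step 6: on WHITE (2,2): turn R to E, flip to black, move to (2,3). |black|=8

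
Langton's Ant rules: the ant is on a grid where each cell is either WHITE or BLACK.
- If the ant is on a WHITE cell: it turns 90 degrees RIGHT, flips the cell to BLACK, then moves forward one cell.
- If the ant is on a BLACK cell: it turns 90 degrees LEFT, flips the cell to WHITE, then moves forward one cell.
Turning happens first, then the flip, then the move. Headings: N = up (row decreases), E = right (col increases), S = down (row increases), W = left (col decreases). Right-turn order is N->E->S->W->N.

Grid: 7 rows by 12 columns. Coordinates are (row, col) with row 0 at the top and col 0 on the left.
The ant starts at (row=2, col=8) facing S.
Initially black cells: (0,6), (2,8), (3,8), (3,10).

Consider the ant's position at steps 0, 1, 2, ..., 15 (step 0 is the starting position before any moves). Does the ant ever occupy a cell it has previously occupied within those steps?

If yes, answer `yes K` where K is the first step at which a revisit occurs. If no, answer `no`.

Answer: yes 7

Derivation:
Step 1: on BLACK (2,8): turn L to E, flip to white, move to (2,9). |black|=3 — new cell
Step 2: on WHITE (2,9): turn R to S, flip to black, move to (3,9). |black|=4 — new cell
Step 3: on WHITE (3,9): turn R to W, flip to black, move to (3,8). |black|=5 — new cell
Step 4: on BLACK (3,8): turn L to S, flip to white, move to (4,8). |black|=4 — new cell
Step 5: on WHITE (4,8): turn R to W, flip to black, move to (4,7). |black|=5 — new cell
Step 6: on WHITE (4,7): turn R to N, flip to black, move to (3,7). |black|=6 — new cell
Step 7: on WHITE (3,7): turn R to E, flip to black, move to (3,8). |black|=7 — REVISIT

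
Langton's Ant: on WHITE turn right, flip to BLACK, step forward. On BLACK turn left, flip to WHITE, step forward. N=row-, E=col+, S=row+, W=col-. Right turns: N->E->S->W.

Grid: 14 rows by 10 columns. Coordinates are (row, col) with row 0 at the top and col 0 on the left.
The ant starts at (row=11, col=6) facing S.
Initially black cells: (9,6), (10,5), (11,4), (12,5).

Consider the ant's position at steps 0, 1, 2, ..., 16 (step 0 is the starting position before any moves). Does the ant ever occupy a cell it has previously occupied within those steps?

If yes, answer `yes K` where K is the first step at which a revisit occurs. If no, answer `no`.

Step 1: on WHITE (11,6): turn R to W, flip to black, move to (11,5). |black|=5 — new cell
Step 2: on WHITE (11,5): turn R to N, flip to black, move to (10,5). |black|=6 — new cell
Step 3: on BLACK (10,5): turn L to W, flip to white, move to (10,4). |black|=5 — new cell
Step 4: on WHITE (10,4): turn R to N, flip to black, move to (9,4). |black|=6 — new cell
Step 5: on WHITE (9,4): turn R to E, flip to black, move to (9,5). |black|=7 — new cell
Step 6: on WHITE (9,5): turn R to S, flip to black, move to (10,5). |black|=8 — REVISIT

Answer: yes 6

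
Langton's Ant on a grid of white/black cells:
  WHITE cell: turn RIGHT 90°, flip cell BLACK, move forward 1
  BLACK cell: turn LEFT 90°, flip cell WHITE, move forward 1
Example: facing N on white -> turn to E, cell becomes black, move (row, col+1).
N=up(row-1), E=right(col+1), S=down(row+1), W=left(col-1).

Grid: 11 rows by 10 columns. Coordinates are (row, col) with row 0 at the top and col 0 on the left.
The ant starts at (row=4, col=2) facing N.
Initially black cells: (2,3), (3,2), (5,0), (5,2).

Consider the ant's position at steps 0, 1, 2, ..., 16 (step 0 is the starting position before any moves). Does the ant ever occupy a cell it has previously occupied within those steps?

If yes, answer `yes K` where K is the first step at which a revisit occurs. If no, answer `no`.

Answer: yes 7

Derivation:
Step 1: on WHITE (4,2): turn R to E, flip to black, move to (4,3). |black|=5 — new cell
Step 2: on WHITE (4,3): turn R to S, flip to black, move to (5,3). |black|=6 — new cell
Step 3: on WHITE (5,3): turn R to W, flip to black, move to (5,2). |black|=7 — new cell
Step 4: on BLACK (5,2): turn L to S, flip to white, move to (6,2). |black|=6 — new cell
Step 5: on WHITE (6,2): turn R to W, flip to black, move to (6,1). |black|=7 — new cell
Step 6: on WHITE (6,1): turn R to N, flip to black, move to (5,1). |black|=8 — new cell
Step 7: on WHITE (5,1): turn R to E, flip to black, move to (5,2). |black|=9 — REVISIT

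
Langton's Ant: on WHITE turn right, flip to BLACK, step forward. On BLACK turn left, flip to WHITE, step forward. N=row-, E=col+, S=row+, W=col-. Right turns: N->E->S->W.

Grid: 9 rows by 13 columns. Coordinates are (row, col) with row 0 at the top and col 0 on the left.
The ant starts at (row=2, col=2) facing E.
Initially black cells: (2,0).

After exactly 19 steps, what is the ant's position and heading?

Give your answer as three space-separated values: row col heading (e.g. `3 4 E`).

Step 1: on WHITE (2,2): turn R to S, flip to black, move to (3,2). |black|=2
Step 2: on WHITE (3,2): turn R to W, flip to black, move to (3,1). |black|=3
Step 3: on WHITE (3,1): turn R to N, flip to black, move to (2,1). |black|=4
Step 4: on WHITE (2,1): turn R to E, flip to black, move to (2,2). |black|=5
Step 5: on BLACK (2,2): turn L to N, flip to white, move to (1,2). |black|=4
Step 6: on WHITE (1,2): turn R to E, flip to black, move to (1,3). |black|=5
Step 7: on WHITE (1,3): turn R to S, flip to black, move to (2,3). |black|=6
Step 8: on WHITE (2,3): turn R to W, flip to black, move to (2,2). |black|=7
Step 9: on WHITE (2,2): turn R to N, flip to black, move to (1,2). |black|=8
Step 10: on BLACK (1,2): turn L to W, flip to white, move to (1,1). |black|=7
Step 11: on WHITE (1,1): turn R to N, flip to black, move to (0,1). |black|=8
Step 12: on WHITE (0,1): turn R to E, flip to black, move to (0,2). |black|=9
Step 13: on WHITE (0,2): turn R to S, flip to black, move to (1,2). |black|=10
Step 14: on WHITE (1,2): turn R to W, flip to black, move to (1,1). |black|=11
Step 15: on BLACK (1,1): turn L to S, flip to white, move to (2,1). |black|=10
Step 16: on BLACK (2,1): turn L to E, flip to white, move to (2,2). |black|=9
Step 17: on BLACK (2,2): turn L to N, flip to white, move to (1,2). |black|=8
Step 18: on BLACK (1,2): turn L to W, flip to white, move to (1,1). |black|=7
Step 19: on WHITE (1,1): turn R to N, flip to black, move to (0,1). |black|=8

Answer: 0 1 N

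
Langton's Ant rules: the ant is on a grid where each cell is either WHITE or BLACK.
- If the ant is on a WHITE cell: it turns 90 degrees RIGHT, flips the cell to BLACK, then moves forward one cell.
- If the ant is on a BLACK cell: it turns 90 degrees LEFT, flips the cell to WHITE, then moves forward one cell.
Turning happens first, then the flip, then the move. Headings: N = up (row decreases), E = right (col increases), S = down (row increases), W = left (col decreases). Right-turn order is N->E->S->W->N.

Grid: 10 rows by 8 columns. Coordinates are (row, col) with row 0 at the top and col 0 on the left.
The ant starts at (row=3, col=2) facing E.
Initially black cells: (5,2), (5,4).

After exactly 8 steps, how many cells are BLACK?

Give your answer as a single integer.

Answer: 8

Derivation:
Step 1: on WHITE (3,2): turn R to S, flip to black, move to (4,2). |black|=3
Step 2: on WHITE (4,2): turn R to W, flip to black, move to (4,1). |black|=4
Step 3: on WHITE (4,1): turn R to N, flip to black, move to (3,1). |black|=5
Step 4: on WHITE (3,1): turn R to E, flip to black, move to (3,2). |black|=6
Step 5: on BLACK (3,2): turn L to N, flip to white, move to (2,2). |black|=5
Step 6: on WHITE (2,2): turn R to E, flip to black, move to (2,3). |black|=6
Step 7: on WHITE (2,3): turn R to S, flip to black, move to (3,3). |black|=7
Step 8: on WHITE (3,3): turn R to W, flip to black, move to (3,2). |black|=8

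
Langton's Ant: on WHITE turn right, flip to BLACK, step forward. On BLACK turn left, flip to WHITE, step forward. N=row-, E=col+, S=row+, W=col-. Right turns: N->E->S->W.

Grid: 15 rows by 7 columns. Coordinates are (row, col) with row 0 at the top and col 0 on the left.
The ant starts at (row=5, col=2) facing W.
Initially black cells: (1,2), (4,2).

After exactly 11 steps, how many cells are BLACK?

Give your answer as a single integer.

Step 1: on WHITE (5,2): turn R to N, flip to black, move to (4,2). |black|=3
Step 2: on BLACK (4,2): turn L to W, flip to white, move to (4,1). |black|=2
Step 3: on WHITE (4,1): turn R to N, flip to black, move to (3,1). |black|=3
Step 4: on WHITE (3,1): turn R to E, flip to black, move to (3,2). |black|=4
Step 5: on WHITE (3,2): turn R to S, flip to black, move to (4,2). |black|=5
Step 6: on WHITE (4,2): turn R to W, flip to black, move to (4,1). |black|=6
Step 7: on BLACK (4,1): turn L to S, flip to white, move to (5,1). |black|=5
Step 8: on WHITE (5,1): turn R to W, flip to black, move to (5,0). |black|=6
Step 9: on WHITE (5,0): turn R to N, flip to black, move to (4,0). |black|=7
Step 10: on WHITE (4,0): turn R to E, flip to black, move to (4,1). |black|=8
Step 11: on WHITE (4,1): turn R to S, flip to black, move to (5,1). |black|=9

Answer: 9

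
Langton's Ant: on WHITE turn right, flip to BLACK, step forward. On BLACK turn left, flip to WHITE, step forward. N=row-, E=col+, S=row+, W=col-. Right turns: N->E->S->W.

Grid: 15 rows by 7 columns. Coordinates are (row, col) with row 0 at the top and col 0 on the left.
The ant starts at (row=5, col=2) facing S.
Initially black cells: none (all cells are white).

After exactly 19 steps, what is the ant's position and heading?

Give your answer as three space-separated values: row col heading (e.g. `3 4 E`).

Step 1: on WHITE (5,2): turn R to W, flip to black, move to (5,1). |black|=1
Step 2: on WHITE (5,1): turn R to N, flip to black, move to (4,1). |black|=2
Step 3: on WHITE (4,1): turn R to E, flip to black, move to (4,2). |black|=3
Step 4: on WHITE (4,2): turn R to S, flip to black, move to (5,2). |black|=4
Step 5: on BLACK (5,2): turn L to E, flip to white, move to (5,3). |black|=3
Step 6: on WHITE (5,3): turn R to S, flip to black, move to (6,3). |black|=4
Step 7: on WHITE (6,3): turn R to W, flip to black, move to (6,2). |black|=5
Step 8: on WHITE (6,2): turn R to N, flip to black, move to (5,2). |black|=6
Step 9: on WHITE (5,2): turn R to E, flip to black, move to (5,3). |black|=7
Step 10: on BLACK (5,3): turn L to N, flip to white, move to (4,3). |black|=6
Step 11: on WHITE (4,3): turn R to E, flip to black, move to (4,4). |black|=7
Step 12: on WHITE (4,4): turn R to S, flip to black, move to (5,4). |black|=8
Step 13: on WHITE (5,4): turn R to W, flip to black, move to (5,3). |black|=9
Step 14: on WHITE (5,3): turn R to N, flip to black, move to (4,3). |black|=10
Step 15: on BLACK (4,3): turn L to W, flip to white, move to (4,2). |black|=9
Step 16: on BLACK (4,2): turn L to S, flip to white, move to (5,2). |black|=8
Step 17: on BLACK (5,2): turn L to E, flip to white, move to (5,3). |black|=7
Step 18: on BLACK (5,3): turn L to N, flip to white, move to (4,3). |black|=6
Step 19: on WHITE (4,3): turn R to E, flip to black, move to (4,4). |black|=7

Answer: 4 4 E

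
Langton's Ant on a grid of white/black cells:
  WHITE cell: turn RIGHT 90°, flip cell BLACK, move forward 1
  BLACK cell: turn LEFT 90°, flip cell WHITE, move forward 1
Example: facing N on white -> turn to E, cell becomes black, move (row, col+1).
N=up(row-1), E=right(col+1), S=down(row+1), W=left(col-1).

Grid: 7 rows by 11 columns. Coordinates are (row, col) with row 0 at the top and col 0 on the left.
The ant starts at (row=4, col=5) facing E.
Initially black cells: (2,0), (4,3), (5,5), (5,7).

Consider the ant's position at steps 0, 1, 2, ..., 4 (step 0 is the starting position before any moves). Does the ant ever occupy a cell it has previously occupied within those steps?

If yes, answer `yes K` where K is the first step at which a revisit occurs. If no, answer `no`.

Answer: no

Derivation:
Step 1: on WHITE (4,5): turn R to S, flip to black, move to (5,5). |black|=5 — new cell
Step 2: on BLACK (5,5): turn L to E, flip to white, move to (5,6). |black|=4 — new cell
Step 3: on WHITE (5,6): turn R to S, flip to black, move to (6,6). |black|=5 — new cell
Step 4: on WHITE (6,6): turn R to W, flip to black, move to (6,5). |black|=6 — new cell
No revisit within 4 steps.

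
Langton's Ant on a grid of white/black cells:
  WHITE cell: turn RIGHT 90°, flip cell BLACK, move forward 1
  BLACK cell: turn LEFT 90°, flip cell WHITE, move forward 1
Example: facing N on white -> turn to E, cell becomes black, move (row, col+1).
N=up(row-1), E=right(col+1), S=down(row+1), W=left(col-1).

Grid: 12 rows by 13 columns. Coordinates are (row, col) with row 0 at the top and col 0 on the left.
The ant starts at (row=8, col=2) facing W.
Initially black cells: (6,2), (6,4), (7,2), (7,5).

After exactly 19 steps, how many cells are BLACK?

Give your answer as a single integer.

Step 1: on WHITE (8,2): turn R to N, flip to black, move to (7,2). |black|=5
Step 2: on BLACK (7,2): turn L to W, flip to white, move to (7,1). |black|=4
Step 3: on WHITE (7,1): turn R to N, flip to black, move to (6,1). |black|=5
Step 4: on WHITE (6,1): turn R to E, flip to black, move to (6,2). |black|=6
Step 5: on BLACK (6,2): turn L to N, flip to white, move to (5,2). |black|=5
Step 6: on WHITE (5,2): turn R to E, flip to black, move to (5,3). |black|=6
Step 7: on WHITE (5,3): turn R to S, flip to black, move to (6,3). |black|=7
Step 8: on WHITE (6,3): turn R to W, flip to black, move to (6,2). |black|=8
Step 9: on WHITE (6,2): turn R to N, flip to black, move to (5,2). |black|=9
Step 10: on BLACK (5,2): turn L to W, flip to white, move to (5,1). |black|=8
Step 11: on WHITE (5,1): turn R to N, flip to black, move to (4,1). |black|=9
Step 12: on WHITE (4,1): turn R to E, flip to black, move to (4,2). |black|=10
Step 13: on WHITE (4,2): turn R to S, flip to black, move to (5,2). |black|=11
Step 14: on WHITE (5,2): turn R to W, flip to black, move to (5,1). |black|=12
Step 15: on BLACK (5,1): turn L to S, flip to white, move to (6,1). |black|=11
Step 16: on BLACK (6,1): turn L to E, flip to white, move to (6,2). |black|=10
Step 17: on BLACK (6,2): turn L to N, flip to white, move to (5,2). |black|=9
Step 18: on BLACK (5,2): turn L to W, flip to white, move to (5,1). |black|=8
Step 19: on WHITE (5,1): turn R to N, flip to black, move to (4,1). |black|=9

Answer: 9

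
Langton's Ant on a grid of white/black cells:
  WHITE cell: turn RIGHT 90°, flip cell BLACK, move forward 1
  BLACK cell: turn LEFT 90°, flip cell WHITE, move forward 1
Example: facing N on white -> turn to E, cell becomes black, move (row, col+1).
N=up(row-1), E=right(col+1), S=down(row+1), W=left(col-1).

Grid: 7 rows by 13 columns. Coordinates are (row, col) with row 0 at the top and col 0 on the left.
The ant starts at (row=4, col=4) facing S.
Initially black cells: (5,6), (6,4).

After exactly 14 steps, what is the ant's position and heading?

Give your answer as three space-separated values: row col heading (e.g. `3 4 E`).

Answer: 3 5 N

Derivation:
Step 1: on WHITE (4,4): turn R to W, flip to black, move to (4,3). |black|=3
Step 2: on WHITE (4,3): turn R to N, flip to black, move to (3,3). |black|=4
Step 3: on WHITE (3,3): turn R to E, flip to black, move to (3,4). |black|=5
Step 4: on WHITE (3,4): turn R to S, flip to black, move to (4,4). |black|=6
Step 5: on BLACK (4,4): turn L to E, flip to white, move to (4,5). |black|=5
Step 6: on WHITE (4,5): turn R to S, flip to black, move to (5,5). |black|=6
Step 7: on WHITE (5,5): turn R to W, flip to black, move to (5,4). |black|=7
Step 8: on WHITE (5,4): turn R to N, flip to black, move to (4,4). |black|=8
Step 9: on WHITE (4,4): turn R to E, flip to black, move to (4,5). |black|=9
Step 10: on BLACK (4,5): turn L to N, flip to white, move to (3,5). |black|=8
Step 11: on WHITE (3,5): turn R to E, flip to black, move to (3,6). |black|=9
Step 12: on WHITE (3,6): turn R to S, flip to black, move to (4,6). |black|=10
Step 13: on WHITE (4,6): turn R to W, flip to black, move to (4,5). |black|=11
Step 14: on WHITE (4,5): turn R to N, flip to black, move to (3,5). |black|=12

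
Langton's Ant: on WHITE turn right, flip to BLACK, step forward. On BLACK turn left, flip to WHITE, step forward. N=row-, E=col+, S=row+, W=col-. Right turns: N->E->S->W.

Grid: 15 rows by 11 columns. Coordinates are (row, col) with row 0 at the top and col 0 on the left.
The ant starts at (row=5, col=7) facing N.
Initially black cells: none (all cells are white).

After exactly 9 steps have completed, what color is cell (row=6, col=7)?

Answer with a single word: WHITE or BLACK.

Step 1: on WHITE (5,7): turn R to E, flip to black, move to (5,8). |black|=1
Step 2: on WHITE (5,8): turn R to S, flip to black, move to (6,8). |black|=2
Step 3: on WHITE (6,8): turn R to W, flip to black, move to (6,7). |black|=3
Step 4: on WHITE (6,7): turn R to N, flip to black, move to (5,7). |black|=4
Step 5: on BLACK (5,7): turn L to W, flip to white, move to (5,6). |black|=3
Step 6: on WHITE (5,6): turn R to N, flip to black, move to (4,6). |black|=4
Step 7: on WHITE (4,6): turn R to E, flip to black, move to (4,7). |black|=5
Step 8: on WHITE (4,7): turn R to S, flip to black, move to (5,7). |black|=6
Step 9: on WHITE (5,7): turn R to W, flip to black, move to (5,6). |black|=7

Answer: BLACK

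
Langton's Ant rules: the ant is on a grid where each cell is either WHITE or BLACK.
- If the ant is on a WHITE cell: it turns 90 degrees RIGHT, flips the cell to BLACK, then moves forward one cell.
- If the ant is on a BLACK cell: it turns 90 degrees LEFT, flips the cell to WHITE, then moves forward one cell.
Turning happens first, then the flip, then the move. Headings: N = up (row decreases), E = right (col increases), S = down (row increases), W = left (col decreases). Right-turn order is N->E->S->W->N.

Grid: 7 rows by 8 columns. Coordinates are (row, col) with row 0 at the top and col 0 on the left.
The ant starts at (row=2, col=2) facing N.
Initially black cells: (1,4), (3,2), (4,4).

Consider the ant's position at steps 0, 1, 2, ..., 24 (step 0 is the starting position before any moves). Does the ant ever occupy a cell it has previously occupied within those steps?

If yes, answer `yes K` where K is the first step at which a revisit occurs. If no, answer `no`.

Step 1: on WHITE (2,2): turn R to E, flip to black, move to (2,3). |black|=4 — new cell
Step 2: on WHITE (2,3): turn R to S, flip to black, move to (3,3). |black|=5 — new cell
Step 3: on WHITE (3,3): turn R to W, flip to black, move to (3,2). |black|=6 — new cell
Step 4: on BLACK (3,2): turn L to S, flip to white, move to (4,2). |black|=5 — new cell
Step 5: on WHITE (4,2): turn R to W, flip to black, move to (4,1). |black|=6 — new cell
Step 6: on WHITE (4,1): turn R to N, flip to black, move to (3,1). |black|=7 — new cell
Step 7: on WHITE (3,1): turn R to E, flip to black, move to (3,2). |black|=8 — REVISIT

Answer: yes 7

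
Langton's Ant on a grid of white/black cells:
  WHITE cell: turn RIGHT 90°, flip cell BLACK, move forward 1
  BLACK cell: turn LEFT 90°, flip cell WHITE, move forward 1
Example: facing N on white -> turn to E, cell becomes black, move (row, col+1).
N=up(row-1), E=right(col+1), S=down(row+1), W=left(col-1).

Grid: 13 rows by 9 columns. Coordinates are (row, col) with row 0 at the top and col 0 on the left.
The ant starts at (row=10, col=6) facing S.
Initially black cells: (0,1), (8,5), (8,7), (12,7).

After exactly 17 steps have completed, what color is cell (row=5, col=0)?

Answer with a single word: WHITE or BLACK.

Step 1: on WHITE (10,6): turn R to W, flip to black, move to (10,5). |black|=5
Step 2: on WHITE (10,5): turn R to N, flip to black, move to (9,5). |black|=6
Step 3: on WHITE (9,5): turn R to E, flip to black, move to (9,6). |black|=7
Step 4: on WHITE (9,6): turn R to S, flip to black, move to (10,6). |black|=8
Step 5: on BLACK (10,6): turn L to E, flip to white, move to (10,7). |black|=7
Step 6: on WHITE (10,7): turn R to S, flip to black, move to (11,7). |black|=8
Step 7: on WHITE (11,7): turn R to W, flip to black, move to (11,6). |black|=9
Step 8: on WHITE (11,6): turn R to N, flip to black, move to (10,6). |black|=10
Step 9: on WHITE (10,6): turn R to E, flip to black, move to (10,7). |black|=11
Step 10: on BLACK (10,7): turn L to N, flip to white, move to (9,7). |black|=10
Step 11: on WHITE (9,7): turn R to E, flip to black, move to (9,8). |black|=11
Step 12: on WHITE (9,8): turn R to S, flip to black, move to (10,8). |black|=12
Step 13: on WHITE (10,8): turn R to W, flip to black, move to (10,7). |black|=13
Step 14: on WHITE (10,7): turn R to N, flip to black, move to (9,7). |black|=14
Step 15: on BLACK (9,7): turn L to W, flip to white, move to (9,6). |black|=13
Step 16: on BLACK (9,6): turn L to S, flip to white, move to (10,6). |black|=12
Step 17: on BLACK (10,6): turn L to E, flip to white, move to (10,7). |black|=11

Answer: WHITE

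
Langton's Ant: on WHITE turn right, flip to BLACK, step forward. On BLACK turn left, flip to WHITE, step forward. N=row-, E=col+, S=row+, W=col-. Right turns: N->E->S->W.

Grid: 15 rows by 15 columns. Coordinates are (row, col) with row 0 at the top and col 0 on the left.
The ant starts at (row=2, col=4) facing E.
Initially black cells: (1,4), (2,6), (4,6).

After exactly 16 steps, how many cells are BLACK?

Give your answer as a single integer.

Step 1: on WHITE (2,4): turn R to S, flip to black, move to (3,4). |black|=4
Step 2: on WHITE (3,4): turn R to W, flip to black, move to (3,3). |black|=5
Step 3: on WHITE (3,3): turn R to N, flip to black, move to (2,3). |black|=6
Step 4: on WHITE (2,3): turn R to E, flip to black, move to (2,4). |black|=7
Step 5: on BLACK (2,4): turn L to N, flip to white, move to (1,4). |black|=6
Step 6: on BLACK (1,4): turn L to W, flip to white, move to (1,3). |black|=5
Step 7: on WHITE (1,3): turn R to N, flip to black, move to (0,3). |black|=6
Step 8: on WHITE (0,3): turn R to E, flip to black, move to (0,4). |black|=7
Step 9: on WHITE (0,4): turn R to S, flip to black, move to (1,4). |black|=8
Step 10: on WHITE (1,4): turn R to W, flip to black, move to (1,3). |black|=9
Step 11: on BLACK (1,3): turn L to S, flip to white, move to (2,3). |black|=8
Step 12: on BLACK (2,3): turn L to E, flip to white, move to (2,4). |black|=7
Step 13: on WHITE (2,4): turn R to S, flip to black, move to (3,4). |black|=8
Step 14: on BLACK (3,4): turn L to E, flip to white, move to (3,5). |black|=7
Step 15: on WHITE (3,5): turn R to S, flip to black, move to (4,5). |black|=8
Step 16: on WHITE (4,5): turn R to W, flip to black, move to (4,4). |black|=9

Answer: 9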